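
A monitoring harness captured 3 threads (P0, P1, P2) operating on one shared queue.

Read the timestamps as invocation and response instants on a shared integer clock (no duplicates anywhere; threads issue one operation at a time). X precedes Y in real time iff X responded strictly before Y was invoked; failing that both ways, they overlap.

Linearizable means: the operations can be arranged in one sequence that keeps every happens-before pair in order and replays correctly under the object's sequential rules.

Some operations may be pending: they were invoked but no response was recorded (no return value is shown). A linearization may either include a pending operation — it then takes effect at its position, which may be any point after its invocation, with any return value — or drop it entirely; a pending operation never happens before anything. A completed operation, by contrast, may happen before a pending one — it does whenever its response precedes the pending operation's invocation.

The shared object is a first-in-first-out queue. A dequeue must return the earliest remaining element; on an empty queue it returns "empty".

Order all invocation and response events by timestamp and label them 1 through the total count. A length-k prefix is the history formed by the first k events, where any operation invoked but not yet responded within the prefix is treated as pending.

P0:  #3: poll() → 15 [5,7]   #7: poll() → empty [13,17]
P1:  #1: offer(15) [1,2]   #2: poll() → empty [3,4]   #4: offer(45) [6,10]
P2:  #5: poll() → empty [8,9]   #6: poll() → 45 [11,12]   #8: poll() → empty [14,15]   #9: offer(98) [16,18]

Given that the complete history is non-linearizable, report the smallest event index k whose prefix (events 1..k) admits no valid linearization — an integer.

events 1..3 are linearizable; a witness order is #1:
step 1: #1 offer(15) — queue <15>
with event 4 included (#2 responding at time 4), all real-time-consistent orders fail
for example #1, #2 fails at step 2: #2 poll() → empty is not legal there

4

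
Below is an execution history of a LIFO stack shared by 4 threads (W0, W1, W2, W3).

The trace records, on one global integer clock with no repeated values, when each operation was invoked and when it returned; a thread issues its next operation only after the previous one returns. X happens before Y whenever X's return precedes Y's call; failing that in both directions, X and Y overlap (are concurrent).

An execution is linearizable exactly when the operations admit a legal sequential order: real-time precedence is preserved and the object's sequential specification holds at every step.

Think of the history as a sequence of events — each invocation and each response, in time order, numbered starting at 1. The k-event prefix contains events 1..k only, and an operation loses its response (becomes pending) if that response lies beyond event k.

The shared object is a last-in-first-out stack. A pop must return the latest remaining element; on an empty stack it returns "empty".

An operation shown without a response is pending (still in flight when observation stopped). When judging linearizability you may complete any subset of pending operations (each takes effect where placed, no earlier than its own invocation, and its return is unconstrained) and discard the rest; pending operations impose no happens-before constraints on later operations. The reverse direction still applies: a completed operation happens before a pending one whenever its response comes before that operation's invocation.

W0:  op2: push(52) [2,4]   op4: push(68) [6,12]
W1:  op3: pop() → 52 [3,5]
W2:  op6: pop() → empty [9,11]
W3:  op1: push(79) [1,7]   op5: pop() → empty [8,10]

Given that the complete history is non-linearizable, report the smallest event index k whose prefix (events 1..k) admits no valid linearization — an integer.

11

events 1..10 are linearizable; a witness order is op1, op2, op3, op6, op5:
1. op1 push(79), leaving stack <79>
2. op2 push(52), leaving stack <79,52>
3. op3 pop() → 52, leaving stack <79>
4. op6 pop() (pending, included), leaving stack <>
5. op5 pop() → empty, leaving stack <>
include event 11 — op6 responding at 11 — and every candidate order breaks
every completion of the 1 pending operation (op4) was checked; none linearizes
for example op1, op2, op3, op5, op6 (pending dropped) fails at step 4: op5 pop() → empty is not legal there
for example op1, op2, op3, op6, op5 (pending dropped) fails at step 4: op6 pop() → empty is not legal there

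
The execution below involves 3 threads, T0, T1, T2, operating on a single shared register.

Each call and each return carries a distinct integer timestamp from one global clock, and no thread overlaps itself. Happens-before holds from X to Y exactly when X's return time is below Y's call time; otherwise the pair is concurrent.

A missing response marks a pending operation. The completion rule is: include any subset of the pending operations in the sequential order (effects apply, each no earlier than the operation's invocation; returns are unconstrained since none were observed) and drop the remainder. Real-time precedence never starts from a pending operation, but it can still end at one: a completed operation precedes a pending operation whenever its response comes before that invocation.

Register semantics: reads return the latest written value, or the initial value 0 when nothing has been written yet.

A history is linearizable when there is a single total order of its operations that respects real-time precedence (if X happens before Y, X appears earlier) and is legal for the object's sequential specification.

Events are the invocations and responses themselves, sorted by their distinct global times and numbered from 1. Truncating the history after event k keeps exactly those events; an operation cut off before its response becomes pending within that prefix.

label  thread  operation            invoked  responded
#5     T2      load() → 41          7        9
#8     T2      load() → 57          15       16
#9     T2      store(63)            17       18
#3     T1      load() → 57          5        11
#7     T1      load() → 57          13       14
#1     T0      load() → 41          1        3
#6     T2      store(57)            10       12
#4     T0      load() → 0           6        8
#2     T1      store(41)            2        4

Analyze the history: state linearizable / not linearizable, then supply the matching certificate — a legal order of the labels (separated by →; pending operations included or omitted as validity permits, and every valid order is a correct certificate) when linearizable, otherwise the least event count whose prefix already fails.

prefix check: 1..7 passes, 1..8 fails once #4's time-8 response joins
real-time-consistent orders of the 3 completed operations: 2 — all fail the register replay
no completion choice of the 2 pending operations (#3, #5) rescues it — every subset was tried
sample order #1, #2, #4 (pending dropped) stalls at step 1 — #1 load() → 41 has no legal effect
sample order #2, #1, #4 (pending dropped) stalls at step 3 — #4 load() → 0 has no legal effect

not linearizable — minimal violating prefix: 8 events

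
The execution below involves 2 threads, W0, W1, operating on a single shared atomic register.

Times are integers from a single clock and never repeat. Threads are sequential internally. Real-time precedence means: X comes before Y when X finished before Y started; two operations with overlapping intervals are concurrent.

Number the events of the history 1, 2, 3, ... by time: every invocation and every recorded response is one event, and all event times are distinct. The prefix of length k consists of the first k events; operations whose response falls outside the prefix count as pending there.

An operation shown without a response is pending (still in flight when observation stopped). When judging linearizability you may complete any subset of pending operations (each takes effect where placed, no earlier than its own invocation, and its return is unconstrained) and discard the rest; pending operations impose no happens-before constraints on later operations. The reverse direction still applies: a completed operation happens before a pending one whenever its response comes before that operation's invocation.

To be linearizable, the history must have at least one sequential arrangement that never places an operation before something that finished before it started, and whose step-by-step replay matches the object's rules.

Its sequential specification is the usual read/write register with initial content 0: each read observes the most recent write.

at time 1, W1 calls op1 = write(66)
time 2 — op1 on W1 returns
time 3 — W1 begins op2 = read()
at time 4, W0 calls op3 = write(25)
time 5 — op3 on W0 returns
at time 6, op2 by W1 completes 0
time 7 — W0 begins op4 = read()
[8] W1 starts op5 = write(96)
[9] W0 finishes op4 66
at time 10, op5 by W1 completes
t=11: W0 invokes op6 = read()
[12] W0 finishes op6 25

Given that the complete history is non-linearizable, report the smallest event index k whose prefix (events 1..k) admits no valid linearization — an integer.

6

events 1..5 are still linearizable — one witness is op1, op2, op3:
step 1: op1 write(66) — value 66
step 2: op2 read() (pending, included) — value 66
step 3: op3 write(25) — value 25
adding event 6 (op2 responds at 6) leaves no legal real-time order
e.g. op1, op2, op3: illegal at step 2, since op2 read() → 0 cannot apply there
e.g. op1, op3, op2: illegal at step 3, since op2 read() → 0 cannot apply there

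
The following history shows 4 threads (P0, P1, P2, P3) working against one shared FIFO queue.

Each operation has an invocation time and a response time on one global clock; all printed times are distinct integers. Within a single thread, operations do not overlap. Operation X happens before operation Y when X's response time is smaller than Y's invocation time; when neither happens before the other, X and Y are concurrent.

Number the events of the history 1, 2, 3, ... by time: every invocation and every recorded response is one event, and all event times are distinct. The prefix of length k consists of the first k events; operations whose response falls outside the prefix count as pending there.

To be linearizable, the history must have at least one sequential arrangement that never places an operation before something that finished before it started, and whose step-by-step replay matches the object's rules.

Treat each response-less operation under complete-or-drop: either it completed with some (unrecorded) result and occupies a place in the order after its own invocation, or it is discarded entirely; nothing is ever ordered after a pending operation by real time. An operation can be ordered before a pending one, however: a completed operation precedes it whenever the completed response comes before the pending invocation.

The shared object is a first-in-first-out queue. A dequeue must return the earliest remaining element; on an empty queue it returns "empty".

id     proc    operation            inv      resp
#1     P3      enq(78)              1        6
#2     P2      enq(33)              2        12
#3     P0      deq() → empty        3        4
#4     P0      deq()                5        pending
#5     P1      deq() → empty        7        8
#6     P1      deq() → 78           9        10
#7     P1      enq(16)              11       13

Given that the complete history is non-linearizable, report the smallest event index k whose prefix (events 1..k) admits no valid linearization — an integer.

a valid linearization of events 1..9 exists, for instance #3, #1, #4, #5:
after step 1 (#3 deq() → empty): queue <>
after step 2 (#1 enq(78)): queue <78>
after step 3 (#4 deq() (pending, included)): queue <>
after step 4 (#5 deq() → empty): queue <>
with event 10 included (#6 responding at time 10), all real-time-consistent orders fail
including or dropping the 2 pending operations (#2, #4) in any combination fails
for example #1, #3, #5, #6 (pending dropped) fails at step 2: #3 deq() → empty is not legal there
for example #3, #1, #5, #6 (pending dropped) fails at step 3: #5 deq() → empty is not legal there

10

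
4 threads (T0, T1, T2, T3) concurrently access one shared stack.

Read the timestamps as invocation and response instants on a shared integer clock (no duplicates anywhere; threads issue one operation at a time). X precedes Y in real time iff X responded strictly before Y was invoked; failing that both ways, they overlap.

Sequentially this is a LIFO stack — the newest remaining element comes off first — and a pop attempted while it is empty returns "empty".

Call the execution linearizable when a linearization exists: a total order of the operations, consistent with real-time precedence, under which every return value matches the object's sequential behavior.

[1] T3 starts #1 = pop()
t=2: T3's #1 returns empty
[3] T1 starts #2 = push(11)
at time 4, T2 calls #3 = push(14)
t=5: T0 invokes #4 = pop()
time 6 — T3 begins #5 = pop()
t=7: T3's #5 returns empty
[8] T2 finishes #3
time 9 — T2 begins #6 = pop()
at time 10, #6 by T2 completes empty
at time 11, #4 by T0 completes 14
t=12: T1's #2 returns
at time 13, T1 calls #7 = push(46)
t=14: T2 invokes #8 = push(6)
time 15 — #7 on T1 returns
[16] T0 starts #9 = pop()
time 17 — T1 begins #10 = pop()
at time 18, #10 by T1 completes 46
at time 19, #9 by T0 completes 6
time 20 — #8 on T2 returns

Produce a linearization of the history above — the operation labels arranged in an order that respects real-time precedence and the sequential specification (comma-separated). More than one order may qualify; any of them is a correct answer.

#1, #3, #4, #5, #6, #2, #7, #8, #9, #10

after step 1 (#1 pop() → empty): stack <>
after step 2 (#3 push(14)): stack <14>
after step 3 (#4 pop() → 14): stack <>
after step 4 (#5 pop() → empty): stack <>
after step 5 (#6 pop() → empty): stack <>
after step 6 (#2 push(11)): stack <11>
after step 7 (#7 push(46)): stack <11,46>
after step 8 (#8 push(6)): stack <11,46,6>
after step 9 (#9 pop() → 6): stack <11,46>
after step 10 (#10 pop() → 46): stack <11>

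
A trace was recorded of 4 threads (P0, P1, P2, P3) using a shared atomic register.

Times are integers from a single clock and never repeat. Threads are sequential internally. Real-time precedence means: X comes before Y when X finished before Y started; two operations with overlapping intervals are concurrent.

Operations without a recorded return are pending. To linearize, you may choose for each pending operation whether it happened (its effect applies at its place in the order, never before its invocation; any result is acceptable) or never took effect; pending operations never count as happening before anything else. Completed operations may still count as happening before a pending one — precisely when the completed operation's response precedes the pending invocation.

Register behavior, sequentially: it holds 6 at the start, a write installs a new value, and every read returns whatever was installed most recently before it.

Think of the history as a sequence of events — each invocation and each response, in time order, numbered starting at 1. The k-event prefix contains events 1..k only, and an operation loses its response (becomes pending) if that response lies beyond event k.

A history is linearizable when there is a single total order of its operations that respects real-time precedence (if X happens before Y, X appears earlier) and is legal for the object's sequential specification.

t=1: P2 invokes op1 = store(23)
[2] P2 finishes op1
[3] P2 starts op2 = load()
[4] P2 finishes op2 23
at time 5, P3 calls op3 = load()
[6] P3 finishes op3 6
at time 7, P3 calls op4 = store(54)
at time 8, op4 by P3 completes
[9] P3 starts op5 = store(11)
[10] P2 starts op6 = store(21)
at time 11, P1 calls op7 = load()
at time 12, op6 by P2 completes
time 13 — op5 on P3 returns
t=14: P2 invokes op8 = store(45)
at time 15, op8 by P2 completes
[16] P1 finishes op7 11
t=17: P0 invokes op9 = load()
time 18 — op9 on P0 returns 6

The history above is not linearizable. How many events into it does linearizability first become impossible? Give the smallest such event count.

6

events 1..5 are still linearizable — one witness is op1, op2:
1. op1 store(23), leaving value 23
2. op2 load() → 23, leaving value 23
adding event 6 (op3 responds at 6) leaves no legal real-time order
take op1, op2, op3: step 3 already fails, because op3 load() → 6 cannot occur there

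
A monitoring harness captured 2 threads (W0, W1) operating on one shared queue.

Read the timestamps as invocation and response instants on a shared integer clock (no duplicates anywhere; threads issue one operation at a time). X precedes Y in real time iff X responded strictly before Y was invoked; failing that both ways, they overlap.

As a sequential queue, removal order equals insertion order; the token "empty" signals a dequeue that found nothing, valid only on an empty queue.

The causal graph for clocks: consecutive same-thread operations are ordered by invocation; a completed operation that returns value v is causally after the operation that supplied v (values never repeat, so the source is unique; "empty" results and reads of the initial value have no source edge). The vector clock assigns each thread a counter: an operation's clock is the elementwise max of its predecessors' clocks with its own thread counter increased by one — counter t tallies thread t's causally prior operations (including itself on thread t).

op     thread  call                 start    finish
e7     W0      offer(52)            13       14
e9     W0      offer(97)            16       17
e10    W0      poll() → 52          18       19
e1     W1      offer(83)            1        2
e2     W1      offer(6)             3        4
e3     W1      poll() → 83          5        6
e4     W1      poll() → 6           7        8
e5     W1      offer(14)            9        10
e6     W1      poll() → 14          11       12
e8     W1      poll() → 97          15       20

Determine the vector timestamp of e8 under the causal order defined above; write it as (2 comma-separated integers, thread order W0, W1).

(2, 7)

root op e1, invoked 1: fresh clock plus W1's own tick → (0, 1)
root op e7, invoked 13: fresh clock plus W0's own tick → (1, 0)
VC(e2, invoked at 3): max of VC(e1)=(0, 1), then +1 on thread W1 → (0, 2)
VC(e9, invoked at 16): max of VC(e7)=(1, 0), then +1 on thread W0 → (2, 0)
VC(e3, invoked at 5): max of VC(e1)=(0, 1), VC(e2)=(0, 2), then +1 on thread W1 → (0, 3)
VC(e10, invoked at 18): max of VC(e7)=(1, 0), VC(e9)=(2, 0), then +1 on thread W0 → (3, 0)
VC(e4, invoked at 7): max of VC(e2)=(0, 2), VC(e3)=(0, 3), then +1 on thread W1 → (0, 4)
VC(e5, invoked at 9): max of VC(e4)=(0, 4), then +1 on thread W1 → (0, 5)
VC(e6, invoked at 11): max of VC(e5)=(0, 5), then +1 on thread W1 → (0, 6)
VC(e8, invoked at 15): max of VC(e6)=(0, 6), VC(e9)=(2, 0), then +1 on thread W1 → (2, 7)
target: VC(e8) = (2, 7)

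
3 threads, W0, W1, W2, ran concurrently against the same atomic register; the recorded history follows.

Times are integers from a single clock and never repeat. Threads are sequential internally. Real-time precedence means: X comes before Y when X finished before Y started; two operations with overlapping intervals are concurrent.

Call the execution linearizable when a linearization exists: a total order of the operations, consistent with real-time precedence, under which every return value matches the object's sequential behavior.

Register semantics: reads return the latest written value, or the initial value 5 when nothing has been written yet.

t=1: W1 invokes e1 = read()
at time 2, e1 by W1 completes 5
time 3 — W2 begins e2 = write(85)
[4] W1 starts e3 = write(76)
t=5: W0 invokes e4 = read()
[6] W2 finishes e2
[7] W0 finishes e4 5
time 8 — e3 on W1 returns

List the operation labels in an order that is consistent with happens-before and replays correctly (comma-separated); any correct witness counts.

1. e1 read() → 5, leaving value 5
2. e4 read() → 5, leaving value 5
3. e2 write(85), leaving value 85
4. e3 write(76), leaving value 76

e1, e4, e2, e3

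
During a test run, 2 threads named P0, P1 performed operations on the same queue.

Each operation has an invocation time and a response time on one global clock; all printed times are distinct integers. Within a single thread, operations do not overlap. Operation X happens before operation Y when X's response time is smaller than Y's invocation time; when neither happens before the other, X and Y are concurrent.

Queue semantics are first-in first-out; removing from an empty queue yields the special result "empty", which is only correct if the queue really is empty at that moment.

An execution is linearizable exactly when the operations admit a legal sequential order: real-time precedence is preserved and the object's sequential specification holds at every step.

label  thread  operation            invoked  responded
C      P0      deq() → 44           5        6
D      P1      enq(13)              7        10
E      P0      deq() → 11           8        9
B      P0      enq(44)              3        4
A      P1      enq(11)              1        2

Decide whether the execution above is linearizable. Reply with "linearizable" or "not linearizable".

not linearizable

through event 5 a valid linearization exists; event 6 (C responding at time 6) ends that
a single order respects real time; the 3 completed queue operations fail replay along it
take A, B, C: step 3 already fails, because C deq() → 44 cannot occur there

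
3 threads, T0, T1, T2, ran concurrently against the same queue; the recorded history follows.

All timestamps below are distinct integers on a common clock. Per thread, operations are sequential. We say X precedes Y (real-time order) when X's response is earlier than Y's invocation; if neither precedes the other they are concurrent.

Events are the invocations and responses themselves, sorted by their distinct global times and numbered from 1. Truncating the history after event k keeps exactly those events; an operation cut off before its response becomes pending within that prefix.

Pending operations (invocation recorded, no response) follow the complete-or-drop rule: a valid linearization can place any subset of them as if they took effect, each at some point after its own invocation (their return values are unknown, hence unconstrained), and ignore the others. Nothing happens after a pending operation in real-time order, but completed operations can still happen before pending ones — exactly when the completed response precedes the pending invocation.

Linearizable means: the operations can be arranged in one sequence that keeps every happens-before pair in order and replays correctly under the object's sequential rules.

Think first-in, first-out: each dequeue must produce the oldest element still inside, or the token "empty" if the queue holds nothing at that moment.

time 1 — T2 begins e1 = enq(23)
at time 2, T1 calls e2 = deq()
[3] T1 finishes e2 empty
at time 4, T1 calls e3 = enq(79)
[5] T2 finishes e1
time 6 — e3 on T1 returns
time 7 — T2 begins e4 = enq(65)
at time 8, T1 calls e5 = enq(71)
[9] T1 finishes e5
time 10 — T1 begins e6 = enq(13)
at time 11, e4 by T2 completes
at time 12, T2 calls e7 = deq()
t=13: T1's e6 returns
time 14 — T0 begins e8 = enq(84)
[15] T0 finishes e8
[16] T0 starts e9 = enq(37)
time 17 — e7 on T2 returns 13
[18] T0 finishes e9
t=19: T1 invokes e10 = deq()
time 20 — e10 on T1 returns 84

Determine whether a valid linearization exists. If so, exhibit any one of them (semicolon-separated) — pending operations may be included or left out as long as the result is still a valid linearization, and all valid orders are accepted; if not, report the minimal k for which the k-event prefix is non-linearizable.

not linearizable — minimal violating prefix: 17 events

through event 16 a valid linearization exists; event 17 (e7 responding at time 17) ends that
8 completed operations, 24 real-time-consistent orders — every queue replay fails
include/drop combinations of the 1 pending operation (e9) were all tried; none helps
one such order, e1, e2, e3, e4, e5, e6, e7, e8 (pending dropped), breaks at step 2 where e2 deq() → empty is illegal
one such order, e1, e2, e3, e4, e5, e6, e8, e7 (pending dropped), breaks at step 2 where e2 deq() → empty is illegal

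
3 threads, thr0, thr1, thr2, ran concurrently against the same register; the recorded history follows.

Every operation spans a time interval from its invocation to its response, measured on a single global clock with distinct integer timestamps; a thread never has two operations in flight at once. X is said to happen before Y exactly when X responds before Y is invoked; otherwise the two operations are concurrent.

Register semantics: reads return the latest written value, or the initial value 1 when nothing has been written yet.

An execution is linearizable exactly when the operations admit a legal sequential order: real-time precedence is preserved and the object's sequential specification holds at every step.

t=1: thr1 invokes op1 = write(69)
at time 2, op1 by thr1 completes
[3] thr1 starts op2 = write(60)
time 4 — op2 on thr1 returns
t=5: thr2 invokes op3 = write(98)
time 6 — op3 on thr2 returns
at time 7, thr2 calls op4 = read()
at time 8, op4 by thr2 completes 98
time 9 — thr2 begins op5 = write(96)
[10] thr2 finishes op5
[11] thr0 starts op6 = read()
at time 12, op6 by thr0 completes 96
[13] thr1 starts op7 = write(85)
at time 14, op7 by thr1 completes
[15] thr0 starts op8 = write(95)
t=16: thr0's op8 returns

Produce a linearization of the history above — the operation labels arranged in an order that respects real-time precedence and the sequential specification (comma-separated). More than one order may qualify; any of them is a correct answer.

1. op1 write(69), leaving value 69
2. op2 write(60), leaving value 60
3. op3 write(98), leaving value 98
4. op4 read() → 98, leaving value 98
5. op5 write(96), leaving value 96
6. op6 read() → 96, leaving value 96
7. op7 write(85), leaving value 85
8. op8 write(95), leaving value 95

op1, op2, op3, op4, op5, op6, op7, op8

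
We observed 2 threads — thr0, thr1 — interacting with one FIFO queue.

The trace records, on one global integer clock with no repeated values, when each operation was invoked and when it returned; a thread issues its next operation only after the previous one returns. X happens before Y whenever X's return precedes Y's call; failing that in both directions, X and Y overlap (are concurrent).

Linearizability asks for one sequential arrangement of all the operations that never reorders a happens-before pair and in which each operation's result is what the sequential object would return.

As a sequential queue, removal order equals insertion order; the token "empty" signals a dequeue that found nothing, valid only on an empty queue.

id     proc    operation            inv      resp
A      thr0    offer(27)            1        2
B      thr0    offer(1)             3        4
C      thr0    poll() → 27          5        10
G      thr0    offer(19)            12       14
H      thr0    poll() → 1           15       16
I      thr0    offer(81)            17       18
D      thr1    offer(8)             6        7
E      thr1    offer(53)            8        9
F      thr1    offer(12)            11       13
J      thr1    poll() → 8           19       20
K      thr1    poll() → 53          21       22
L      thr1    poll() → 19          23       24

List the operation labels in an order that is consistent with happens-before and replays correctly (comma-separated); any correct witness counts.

A, B, C, D, E, G, F, H, I, J, K, L

after step 1 (A offer(27)): queue <27>
after step 2 (B offer(1)): queue <27,1>
after step 3 (C poll() → 27): queue <1>
after step 4 (D offer(8)): queue <1,8>
after step 5 (E offer(53)): queue <1,8,53>
after step 6 (G offer(19)): queue <1,8,53,19>
after step 7 (F offer(12)): queue <1,8,53,19,12>
after step 8 (H poll() → 1): queue <8,53,19,12>
after step 9 (I offer(81)): queue <8,53,19,12,81>
after step 10 (J poll() → 8): queue <53,19,12,81>
after step 11 (K poll() → 53): queue <19,12,81>
after step 12 (L poll() → 19): queue <12,81>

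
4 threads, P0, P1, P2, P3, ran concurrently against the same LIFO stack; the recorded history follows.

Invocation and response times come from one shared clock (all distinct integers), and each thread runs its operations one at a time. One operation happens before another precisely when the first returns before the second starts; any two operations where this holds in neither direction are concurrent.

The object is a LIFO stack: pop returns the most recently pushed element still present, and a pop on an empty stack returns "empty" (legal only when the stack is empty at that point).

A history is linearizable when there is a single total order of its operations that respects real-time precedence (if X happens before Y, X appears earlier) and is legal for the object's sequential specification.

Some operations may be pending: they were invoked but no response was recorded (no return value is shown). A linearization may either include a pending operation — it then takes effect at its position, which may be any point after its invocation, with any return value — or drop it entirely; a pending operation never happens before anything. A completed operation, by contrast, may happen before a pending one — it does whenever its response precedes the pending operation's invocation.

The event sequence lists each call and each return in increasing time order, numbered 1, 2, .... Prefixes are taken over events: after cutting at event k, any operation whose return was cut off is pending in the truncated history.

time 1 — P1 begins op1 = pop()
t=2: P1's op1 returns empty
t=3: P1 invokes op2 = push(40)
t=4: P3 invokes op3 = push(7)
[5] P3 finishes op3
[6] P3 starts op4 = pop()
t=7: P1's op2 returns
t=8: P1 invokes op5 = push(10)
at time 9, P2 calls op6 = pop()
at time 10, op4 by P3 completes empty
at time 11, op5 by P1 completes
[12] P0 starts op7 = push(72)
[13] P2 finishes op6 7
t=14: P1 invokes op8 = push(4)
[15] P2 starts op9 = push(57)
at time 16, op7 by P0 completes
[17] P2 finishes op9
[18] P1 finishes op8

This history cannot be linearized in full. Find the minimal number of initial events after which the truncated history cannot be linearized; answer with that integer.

events 1..9 are still linearizable — one witness is op1, op2, op3:
1. op1 pop() → empty, leaving stack <>
2. op2 push(40), leaving stack <40>
3. op3 push(7), leaving stack <40,7>
with event 10 included (op4 responding at time 10), all real-time-consistent orders fail
every completion of the 2 pending operations (op5, op6) was checked; none linearizes
for example op1, op2, op3, op4 (pending dropped) fails at step 4: op4 pop() → empty is not legal there
for example op1, op3, op2, op4 (pending dropped) fails at step 4: op4 pop() → empty is not legal there

10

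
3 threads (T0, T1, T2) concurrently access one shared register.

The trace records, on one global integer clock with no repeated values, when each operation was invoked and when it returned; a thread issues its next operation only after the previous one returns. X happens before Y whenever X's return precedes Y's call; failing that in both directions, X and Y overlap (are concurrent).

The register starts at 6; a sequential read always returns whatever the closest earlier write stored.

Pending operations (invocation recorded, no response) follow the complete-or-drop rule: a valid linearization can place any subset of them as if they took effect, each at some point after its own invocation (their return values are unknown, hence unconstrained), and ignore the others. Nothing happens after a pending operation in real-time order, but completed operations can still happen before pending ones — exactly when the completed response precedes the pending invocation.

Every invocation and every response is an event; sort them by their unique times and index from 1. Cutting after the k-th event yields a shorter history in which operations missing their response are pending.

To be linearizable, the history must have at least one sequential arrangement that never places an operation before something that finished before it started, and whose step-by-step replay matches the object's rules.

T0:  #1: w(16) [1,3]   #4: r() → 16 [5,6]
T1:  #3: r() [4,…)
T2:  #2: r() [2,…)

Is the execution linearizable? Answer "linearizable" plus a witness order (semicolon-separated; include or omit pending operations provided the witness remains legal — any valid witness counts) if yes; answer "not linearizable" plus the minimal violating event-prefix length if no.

linearizable — witness: #1; #2; #3; #4

after step 1 (#1 w(16)): value 16
after step 2 (#2 r() (pending, included)): value 16
after step 3 (#3 r() (pending, included)): value 16
after step 4 (#4 r() → 16): value 16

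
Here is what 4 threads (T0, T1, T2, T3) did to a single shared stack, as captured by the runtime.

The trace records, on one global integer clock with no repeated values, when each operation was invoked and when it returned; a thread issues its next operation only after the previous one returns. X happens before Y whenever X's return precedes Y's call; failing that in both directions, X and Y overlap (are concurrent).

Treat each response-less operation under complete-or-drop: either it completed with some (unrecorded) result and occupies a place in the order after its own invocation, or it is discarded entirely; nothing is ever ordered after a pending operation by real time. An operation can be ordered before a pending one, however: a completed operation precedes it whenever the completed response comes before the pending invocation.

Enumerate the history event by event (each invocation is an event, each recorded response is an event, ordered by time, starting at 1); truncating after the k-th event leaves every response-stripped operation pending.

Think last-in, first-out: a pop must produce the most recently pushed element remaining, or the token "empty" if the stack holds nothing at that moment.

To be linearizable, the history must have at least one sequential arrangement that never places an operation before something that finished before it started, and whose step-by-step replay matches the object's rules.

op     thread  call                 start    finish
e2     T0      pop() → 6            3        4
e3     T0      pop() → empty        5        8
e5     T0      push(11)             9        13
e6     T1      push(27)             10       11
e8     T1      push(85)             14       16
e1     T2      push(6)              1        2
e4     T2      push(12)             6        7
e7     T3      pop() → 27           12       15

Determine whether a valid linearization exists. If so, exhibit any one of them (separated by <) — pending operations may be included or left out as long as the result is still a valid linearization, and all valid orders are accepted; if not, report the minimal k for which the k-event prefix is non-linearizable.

linearizable — witness: e1 < e2 < e3 < e4 < e5 < e6 < e7 < e8

after step 1 (e1 push(6)): stack <6>
after step 2 (e2 pop() → 6): stack <>
after step 3 (e3 pop() → empty): stack <>
after step 4 (e4 push(12)): stack <12>
after step 5 (e5 push(11)): stack <12,11>
after step 6 (e6 push(27)): stack <12,11,27>
after step 7 (e7 pop() → 27): stack <12,11>
after step 8 (e8 push(85)): stack <12,11,85>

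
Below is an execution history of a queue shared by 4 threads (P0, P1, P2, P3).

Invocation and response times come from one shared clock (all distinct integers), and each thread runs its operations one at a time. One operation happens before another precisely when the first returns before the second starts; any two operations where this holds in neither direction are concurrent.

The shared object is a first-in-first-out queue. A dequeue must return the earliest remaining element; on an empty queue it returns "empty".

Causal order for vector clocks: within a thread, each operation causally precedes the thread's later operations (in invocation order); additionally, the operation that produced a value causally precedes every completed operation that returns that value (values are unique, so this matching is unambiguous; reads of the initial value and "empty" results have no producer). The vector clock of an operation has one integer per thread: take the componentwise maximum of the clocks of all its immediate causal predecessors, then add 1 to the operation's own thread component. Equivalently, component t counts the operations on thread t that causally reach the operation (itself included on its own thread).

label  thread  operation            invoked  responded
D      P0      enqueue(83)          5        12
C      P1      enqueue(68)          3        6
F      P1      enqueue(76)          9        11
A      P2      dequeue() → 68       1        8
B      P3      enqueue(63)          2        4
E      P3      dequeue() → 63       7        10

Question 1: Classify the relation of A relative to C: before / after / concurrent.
A spans [1,8], C spans [3,6]
the intervals overlap in both directions

concurrent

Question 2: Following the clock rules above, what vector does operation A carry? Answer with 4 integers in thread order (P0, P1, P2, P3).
no predecessors for B (invoked 2): P3 increments from zero → (0, 0, 0, 1)
no predecessors for C (invoked 3): P1 increments from zero → (0, 1, 0, 0)
no predecessors for D (invoked 5): P0 increments from zero → (1, 0, 0, 0)
VC(E, invoked at 7): max of VC(B)=(0, 0, 0, 1), then +1 on thread P3 → (0, 0, 0, 2)
VC(A, invoked at 1): max of VC(C)=(0, 1, 0, 0), then +1 on thread P2 → (0, 1, 1, 0)
VC(F, invoked at 9): max of VC(C)=(0, 1, 0, 0), then +1 on thread P1 → (0, 2, 0, 0)
target: VC(A) = (0, 1, 1, 0)

(0, 1, 1, 0)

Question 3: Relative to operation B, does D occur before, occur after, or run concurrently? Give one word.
D spans [5,12], B spans [2,4]
resp(B)=4 < inv(D)=5

after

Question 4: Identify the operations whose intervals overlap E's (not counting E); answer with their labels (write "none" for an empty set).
E runs from 7 to 10; window-overlapping ops are concurrent
A [1,8]: concurrent
B [2,4]: before
C [3,6]: before
D [5,12]: concurrent
F [9,11]: concurrent

A, D, F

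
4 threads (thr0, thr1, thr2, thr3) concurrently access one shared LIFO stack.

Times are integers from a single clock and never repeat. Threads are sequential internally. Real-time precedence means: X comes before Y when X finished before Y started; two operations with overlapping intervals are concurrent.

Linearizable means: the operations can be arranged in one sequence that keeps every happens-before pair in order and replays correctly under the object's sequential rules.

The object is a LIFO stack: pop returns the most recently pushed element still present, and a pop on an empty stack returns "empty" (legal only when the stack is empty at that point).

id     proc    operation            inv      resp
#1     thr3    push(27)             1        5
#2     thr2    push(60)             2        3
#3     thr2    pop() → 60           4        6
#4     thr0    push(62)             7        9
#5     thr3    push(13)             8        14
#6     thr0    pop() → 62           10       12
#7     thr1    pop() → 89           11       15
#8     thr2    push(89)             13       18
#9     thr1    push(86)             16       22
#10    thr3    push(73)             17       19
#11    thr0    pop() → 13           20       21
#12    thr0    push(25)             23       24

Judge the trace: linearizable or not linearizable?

already the first 21 events (up to #11's response at time 21) admit no linearization; the first 20 still do
all 69 real-time-respecting orders fail — 10 completed LIFO stack operations, no legal replay
no escape via the 1 pending operation (#9): every completion choice fails
one such order, #1, #2, #3, #4, #5, #6, #7, #8, #10, #11 (pending dropped), breaks at step 6 where #6 pop() → 62 is illegal
one such order, #1, #2, #3, #4, #5, #6, #7, #10, #8, #11 (pending dropped), breaks at step 6 where #6 pop() → 62 is illegal

not linearizable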